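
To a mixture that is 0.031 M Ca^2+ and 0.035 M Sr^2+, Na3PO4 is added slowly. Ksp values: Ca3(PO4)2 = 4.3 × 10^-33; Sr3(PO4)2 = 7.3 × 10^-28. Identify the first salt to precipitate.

Precipitation of each salt starts when its ion product equals its Ksp.
For Ca3(PO4)2: 4.3 × 10^-33 = (0.031)^3 × [PO4^3-]^2  ⇒  [PO4^3-] = 1.2 x 10^-14 M.
For Sr3(PO4)2: 7.3 × 10^-28 = (0.035)^3 × [PO4^3-]^2  ⇒  [PO4^3-] = 4.1 × 10^-12 M.
The salt with the lower threshold [PO4^3-] precipitates first: Ca3(PO4)2.

Ca3(PO4)2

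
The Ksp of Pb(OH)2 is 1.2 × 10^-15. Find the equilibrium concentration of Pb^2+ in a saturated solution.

[Pb^2+] = 6.7 × 10^-6 M

Pb(OH)2(s) ⇌ Pb^2+(aq) + 2 OH^-(aq)
Ksp = [Pb^2+][OH^-]^2
Let s = molar solubility. Then [Pb^2+] = s and [OH^-] = 2s.
So Ksp = s × (2s)^2 = 4s^3
Solving, s = (1.2 × 10^-15/4)^(1/3) = 6.69 x 10^-6 M
[Pb^2+] = s = 6.7 × 10^-6 M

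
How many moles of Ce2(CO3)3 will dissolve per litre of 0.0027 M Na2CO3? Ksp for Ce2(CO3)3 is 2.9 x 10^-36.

Ce2(CO3)3(s) <=> 2 Ce^3+(aq) + 3 CO3^2-(aq)
Ksp = [Ce^3+]^2[CO3^2-]^3
Let s be the molar solubility in this solution. [Ce^3+] = 2s, [CO3^2-] = 0.0027 + 3s ≈ 0.0027 (common-ion effect: CO3^2- is already 0.0027 M).
Ksp ≈ (2s)^2 × (0.0027)^3
s = 6.1 × 10^-15 M
Check: 3s = 1.8 x 10^-14 ≪ 0.0027, so the approximation is valid.

6.1 x 10^-15 M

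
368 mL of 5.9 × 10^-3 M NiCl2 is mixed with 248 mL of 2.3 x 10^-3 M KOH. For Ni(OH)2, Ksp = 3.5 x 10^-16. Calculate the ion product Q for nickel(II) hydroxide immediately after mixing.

Total volume = 368 + 248 = 616 mL.
[Ni^2+] = 5.9 × 10^-3 × (368/616) = 3.52 × 10^-3 M
[OH^-] = 2.3 × 10^-3 × (248/616) = 9.26 × 10^-4 M
Ni(OH)2(s) <=> Ni^2+ + 2 OH^-, so Q = [Ni^2+][OH^-]^2
Q = (3.52 × 10^-3)(9.26 × 10^-4)^2 = 3.0 × 10^-9
Q > Ksp, so Ni(OH)2 will precipitate.

Q ≈ 3.0e-9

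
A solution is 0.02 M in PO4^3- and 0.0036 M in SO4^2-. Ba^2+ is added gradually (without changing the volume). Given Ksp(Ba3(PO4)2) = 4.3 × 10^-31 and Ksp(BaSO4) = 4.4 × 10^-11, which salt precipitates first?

Each salt begins to precipitate when Q = Ksp, i.e. when [Ba^2+] reaches its threshold.
For Ba3(PO4)2: 4.3 × 10^-31 = (0.02)^2 × [Ba^2+]^3  ⇒  [Ba^2+] = 1.0 × 10^-9 M.
For BaSO4: 4.4 × 10^-11 = 0.0036 × [Ba^2+]  ⇒  [Ba^2+] = 1.2 × 10^-8 M.
The salt with the lower threshold [Ba^2+] precipitates first: Ba3(PO4)2.

Ba3(PO4)2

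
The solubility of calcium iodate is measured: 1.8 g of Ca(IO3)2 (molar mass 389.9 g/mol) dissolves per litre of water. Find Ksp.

3.9e-7

Molar solubility s = (1.8 g/L) / (389.9 g/mol) = 4.62 x 10^-3 M.
Ca(IO3)2(s) ⇌ Ca^2+ + 2 IO3^-
If s mol/L of Ca(IO3)2 dissolves, [Ca^2+] = s and [IO3^-] = 2s.
Ksp = [Ca^2+][IO3^-]^2
So Ksp = s × (2s)^2 = 4s^3
Ksp = 4 × (4.62 x 10^-3)^3 = 3.9 × 10^-7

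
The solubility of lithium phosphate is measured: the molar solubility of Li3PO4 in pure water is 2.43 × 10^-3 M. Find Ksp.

Li3PO4(s) <=> 3 Li^+ + PO4^3-
For each mole of Li3PO4 that dissolves: [Li^+] = 3s, [PO4^3-] = s.
Ksp = [Li^+]^3[PO4^3-]
So Ksp = (3s)^3 × s = 27s^4
Ksp = 27 × (2.43 x 10^-3)^4 = 9.41 × 10^-10

Ksp = 9.41 × 10^-10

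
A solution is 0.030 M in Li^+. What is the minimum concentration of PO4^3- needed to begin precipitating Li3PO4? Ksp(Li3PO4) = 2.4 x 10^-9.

[PO4^3-] ≈ 8.9e-5 M

Li3PO4(s) ⇌ 3 Li^+ + PO4^3-
Ksp = [Li^+]^3[PO4^3-]
Precipitation begins when Q = Ksp. With [Li^+] = 0.030 M:
2.4 x 10^-9 = (0.030)^3 × [PO4^3-]
[PO4^3-] = (2.4 x 10^-9 / 2.70 × 10^-5) = 8.9 × 10^-5 M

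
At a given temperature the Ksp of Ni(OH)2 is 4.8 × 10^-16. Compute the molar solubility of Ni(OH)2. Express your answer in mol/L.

Ni(OH)2(s) <=> Ni^2+ + 2 OH^-
Ksp = [Ni^2+][OH^-]^2
With molar solubility s: [Ni^2+] = s, [OH^-] = 2s.
Ksp = s(2s)^2 = 4s^3
Solving, s = (4.8 × 10^-16/4)^(1/3) = 4.9 x 10^-6 M

4.9e-6 M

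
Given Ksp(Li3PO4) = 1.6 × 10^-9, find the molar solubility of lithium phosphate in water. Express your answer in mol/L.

s ≈ 2.8 x 10^-3 M

Li3PO4(s) ⇌ 3 Li^+ + PO4^3-
Ksp = [Li^+]^3[PO4^3-]
For each mole of Li3PO4 that dissolves: [Li^+] = 3s, [PO4^3-] = s.
Ksp = (3s)^3s = 27s^4
s^4 = 1.6 × 10^-9 / 27, so s = 2.8 x 10^-3 M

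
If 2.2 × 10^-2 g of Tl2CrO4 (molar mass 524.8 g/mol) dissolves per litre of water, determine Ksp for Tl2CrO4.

Molar solubility s = (2.2 x 10^-2 g/L) / (524.8 g/mol) = 4.19 × 10^-5 M.
Tl2CrO4(s) ⇌ 2 Tl^+ + CrO4^2-
For each mole of Tl2CrO4 that dissolves: [Tl^+] = 2s, [CrO4^2-] = s.
Ksp = [Tl^+]^2[CrO4^2-]
So Ksp = (2s)^2 × s = 4s^3
With s = 4.19 × 10^-5: Ksp = 2.9 × 10^-13

2.9e-13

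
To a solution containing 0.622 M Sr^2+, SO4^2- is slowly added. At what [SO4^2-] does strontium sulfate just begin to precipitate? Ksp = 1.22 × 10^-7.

SrSO4(s) ⇌ Sr^2+ + SO4^2-
Ksp = [Sr^2+][SO4^2-]
Precipitation begins when Q = Ksp. With [Sr^2+] = 0.622 M:
1.22 × 10^-7 = (0.622) × [SO4^2-]
[SO4^2-] = (1.22 × 10^-7 / 6.22 × 10^-1) = 1.96 x 10^-7 M

[SO4^2-] ≈ 1.96e-7 M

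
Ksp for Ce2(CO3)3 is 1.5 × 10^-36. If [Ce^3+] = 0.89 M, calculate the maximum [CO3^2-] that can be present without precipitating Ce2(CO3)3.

Ce2(CO3)3(s) ⇌ 2 Ce^3+(aq) + 3 CO3^2-(aq)
Ksp = [Ce^3+]^2[CO3^2-]^3
Precipitation begins when Q = Ksp. With [Ce^3+] = 0.89 M:
1.5 × 10^-36 = (0.89)^2 × [CO3^2-]^3
[CO3^2-] = (1.5 × 10^-36 / 7.92 × 10^-1)^(1/3) = 1.2 × 10^-12 M

[CO3^2-] = 1.2 x 10^-12 M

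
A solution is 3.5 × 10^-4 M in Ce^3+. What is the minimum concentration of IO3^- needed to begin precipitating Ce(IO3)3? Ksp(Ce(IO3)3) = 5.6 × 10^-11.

Ce(IO3)3(s) ⇌ Ce^3+ + 3 IO3^-
Ksp = [Ce^3+][IO3^-]^3
Precipitation begins when Q = Ksp. With [Ce^3+] = 3.5 × 10^-4 M:
5.6 × 10^-11 = (3.5 × 10^-4) × [IO3^-]^3
[IO3^-] = (5.6 × 10^-11 / 3.5 × 10^-4)^(1/3) = 5.4 x 10^-3 M

[IO3^-] ≈ 5.4 x 10^-3 M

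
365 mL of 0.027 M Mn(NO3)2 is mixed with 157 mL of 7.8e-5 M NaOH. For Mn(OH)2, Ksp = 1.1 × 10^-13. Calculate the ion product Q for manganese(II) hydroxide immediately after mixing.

Q ≈ 1.0e-11

Total volume = 365 + 157 = 522 mL.
[Mn^2+] = 2.7 × 10^-2 × (365/522) = 1.89 × 10^-2 M
[OH^-] = 7.8 × 10^-5 × (157/522) = 2.35 × 10^-5 M
Mn(OH)2(s) ⇌ Mn^2+ + 2 OH^-, so Q = [Mn^2+][OH^-]^2
Q = (1.89 x 10^-2)(2.35 × 10^-5)^2 = 1.0 × 10^-11
Q > Ksp, so Mn(OH)2 will precipitate.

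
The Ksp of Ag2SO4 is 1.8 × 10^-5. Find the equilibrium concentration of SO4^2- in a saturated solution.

0.017 M

Ag2SO4(s) <=> 2 Ag^+ + SO4^2-
Ksp = [Ag^+]^2[SO4^2-]
Let s = molar solubility. Then [Ag^+] = 2s and [SO4^2-] = s.
Ksp = (2s)^2s = 4s^3
Solving, s = (1.8 × 10^-5/4)^(1/3) = 1.65 × 10^-2 M
[SO4^2-] = s = 1.7 × 10^-2 M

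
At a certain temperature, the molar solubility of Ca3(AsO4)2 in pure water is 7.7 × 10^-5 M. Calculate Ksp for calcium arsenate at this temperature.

Ca3(AsO4)2(s) <=> 3 Ca^2+(aq) + 2 AsO4^3-(aq)
If s mol/L of Ca3(AsO4)2 dissolves, [Ca^2+] = 3s and [AsO4^3-] = 2s.
Ksp = [Ca^2+]^3[AsO4^3-]^2
So Ksp = (3s)^3 × (2s)^2 = 108s^5
With s = 7.7 × 10^-5: Ksp = 2.9 x 10^-19

Ksp ≈ 2.9 × 10^-19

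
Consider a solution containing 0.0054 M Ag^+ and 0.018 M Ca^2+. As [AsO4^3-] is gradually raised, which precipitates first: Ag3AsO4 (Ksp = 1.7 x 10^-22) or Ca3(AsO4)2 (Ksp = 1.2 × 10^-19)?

Precipitation of each salt starts when its ion product equals its Ksp.
For Ag3AsO4: 1.7 x 10^-22 = (0.0054)^3 × [AsO4^3-]  ⇒  [AsO4^3-] = 1.1 × 10^-15 M.
For Ca3(AsO4)2: 1.2 × 10^-19 = (0.018)^3 × [AsO4^3-]^2  ⇒  [AsO4^3-] = 1.4 × 10^-7 M.
The salt with the lower threshold [AsO4^3-] precipitates first: Ag3AsO4.

Ag3AsO4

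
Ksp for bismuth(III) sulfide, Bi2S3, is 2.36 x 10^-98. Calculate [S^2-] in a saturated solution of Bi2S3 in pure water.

[S^2-] ≈ 3.51e-20 M

Bi2S3(s) <=> 2 Bi^3+(aq) + 3 S^2-(aq)
Ksp = [Bi^3+]^2[S^2-]^3
For each mole of Bi2S3 that dissolves: [Bi^3+] = 2s, [S^2-] = 3s.
Substituting: Ksp = (2s)^2(3s)^3 = 108s^5
s = (2.36 x 10^-98 / 108)^(1/5) = 1.169 × 10^-20 M
[S^2-] = 3s = 3.51 × 10^-20 M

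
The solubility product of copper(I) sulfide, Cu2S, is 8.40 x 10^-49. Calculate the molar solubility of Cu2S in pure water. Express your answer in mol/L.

Cu2S(s) ⇌ 2 Cu^+(aq) + S^2-(aq)
Ksp = [Cu^+]^2[S^2-]
With molar solubility s: [Cu^+] = 2s, [S^2-] = s.
Substituting: Ksp = (2s)^2s = 4s^3
s = (8.40 x 10^-49 / 4)^(1/3) = 5.94 × 10^-17 M

5.94 × 10^-17 M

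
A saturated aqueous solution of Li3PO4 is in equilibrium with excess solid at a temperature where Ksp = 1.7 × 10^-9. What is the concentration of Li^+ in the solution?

[Li^+] ≈ 8.5e-3 M

Li3PO4(s) ⇌ 3 Li^+ + PO4^3-
Ksp = [Li^+]^3[PO4^3-]
If s mol/L of Li3PO4 dissolves, [Li^+] = 3s and [PO4^3-] = s.
Substituting: Ksp = (3s)^3s = 27s^4
s = (1.7 × 10^-9 / 27)^(1/4) = 2.82 × 10^-3 M
[Li^+] = 3s = 8.5 × 10^-3 M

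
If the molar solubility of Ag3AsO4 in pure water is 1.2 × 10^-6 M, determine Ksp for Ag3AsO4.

Ag3AsO4(s) <=> 3 Ag^+(aq) + AsO4^3-(aq)
If s mol/L of Ag3AsO4 dissolves, [Ag^+] = 3s and [AsO4^3-] = s.
Ksp = [Ag^+]^3[AsO4^3-]
Substituting: Ksp = (3s)^3s = 27s^4
With s = 1.2 x 10^-6: Ksp = 5.6 x 10^-23

5.6 × 10^-23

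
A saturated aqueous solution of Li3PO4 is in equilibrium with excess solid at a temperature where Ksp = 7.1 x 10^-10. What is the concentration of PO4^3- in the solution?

2.3 × 10^-3 M

Li3PO4(s) ⇌ 3 Li^+(aq) + PO4^3-(aq)
Ksp = [Li^+]^3[PO4^3-]
For each mole of Li3PO4 that dissolves: [Li^+] = 3s, [PO4^3-] = s.
So Ksp = (3s)^3 × s = 27s^4
Solving, s = (7.1 x 10^-10/27)^(1/4) = 2.26 × 10^-3 M
[PO4^3-] = s = 2.3 × 10^-3 M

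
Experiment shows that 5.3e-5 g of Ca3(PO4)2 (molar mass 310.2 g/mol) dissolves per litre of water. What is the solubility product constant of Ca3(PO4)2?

Ksp = 1.6 × 10^-32

Molar solubility s = (5.3 × 10^-5 g/L) / (310.2 g/mol) = 1.71 × 10^-7 M.
Ca3(PO4)2(s) ⇌ 3 Ca^2+(aq) + 2 PO4^3-(aq)
For each mole of Ca3(PO4)2 that dissolves: [Ca^2+] = 3s, [PO4^3-] = 2s.
Ksp = [Ca^2+]^3[PO4^3-]^2
Substituting: Ksp = (3s)^3(2s)^2 = 108s^5
Ksp = 108 × (1.71 × 10^-7)^5 = 1.6 x 10^-32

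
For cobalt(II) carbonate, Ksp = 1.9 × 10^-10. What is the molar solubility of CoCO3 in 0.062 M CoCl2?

s ≈ 3.1 × 10^-9 M

CoCO3(s) <=> Co^2+ + CO3^2-
Ksp = [Co^2+][CO3^2-]
If s mol/L dissolves here, [Co^2+] = 0.062 + s ≈ 0.062, [CO3^2-] = s (common-ion effect: Co^2+ is already 0.062 M).
Ksp ≈ 0.062 × s
s = 3.1 x 10^-9 M
Check: s = 3.1 x 10^-9 ≪ 0.062, so the approximation is valid.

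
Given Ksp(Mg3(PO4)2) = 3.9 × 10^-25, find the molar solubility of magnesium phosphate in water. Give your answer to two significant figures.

Mg3(PO4)2(s) <=> 3 Mg^2+ + 2 PO4^3-
Ksp = [Mg^2+]^3[PO4^3-]^2
Let s = molar solubility. Then [Mg^2+] = 3s and [PO4^3-] = 2s.
So Ksp = (3s)^3 × (2s)^2 = 108s^5
s^5 = 3.9 × 10^-25 / 108, so s = 5.1 × 10^-6 M

s = 5.1 × 10^-6 M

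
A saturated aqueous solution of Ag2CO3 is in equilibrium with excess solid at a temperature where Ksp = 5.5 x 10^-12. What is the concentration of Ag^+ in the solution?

[Ag^+] ≈ 2.2 x 10^-4 M

Ag2CO3(s) ⇌ 2 Ag^+(aq) + CO3^2-(aq)
Ksp = [Ag^+]^2[CO3^2-]
If s mol/L of Ag2CO3 dissolves, [Ag^+] = 2s and [CO3^2-] = s.
Substituting: Ksp = (2s)^2s = 4s^3
Solving, s = (5.5 x 10^-12/4)^(1/3) = 1.11 × 10^-4 M
[Ag^+] = 2s = 2.2 x 10^-4 M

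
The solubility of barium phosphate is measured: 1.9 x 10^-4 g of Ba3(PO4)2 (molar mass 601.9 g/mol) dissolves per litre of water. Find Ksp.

Molar solubility s = (1.9 × 10^-4 g/L) / (601.9 g/mol) = 3.16 × 10^-7 M.
Ba3(PO4)2(s) ⇌ 3 Ba^2+ + 2 PO4^3-
For each mole of Ba3(PO4)2 that dissolves: [Ba^2+] = 3s, [PO4^3-] = 2s.
Ksp = [Ba^2+]^3[PO4^3-]^2
Substituting: Ksp = (3s)^3(2s)^2 = 108s^5
With s = 3.16 × 10^-7: Ksp = 3.4 × 10^-31

3.4 × 10^-31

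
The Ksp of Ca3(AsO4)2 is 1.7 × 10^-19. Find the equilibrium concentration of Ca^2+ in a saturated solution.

2.1 × 10^-4 M

Ca3(AsO4)2(s) ⇌ 3 Ca^2+(aq) + 2 AsO4^3-(aq)
Ksp = [Ca^2+]^3[AsO4^3-]^2
For each mole of Ca3(AsO4)2 that dissolves: [Ca^2+] = 3s, [AsO4^3-] = 2s.
Substituting: Ksp = (3s)^3(2s)^2 = 108s^5
Solving, s = (1.7 × 10^-19/108)^(1/5) = 6.91 x 10^-5 M
[Ca^2+] = 3s = 2.1 × 10^-4 M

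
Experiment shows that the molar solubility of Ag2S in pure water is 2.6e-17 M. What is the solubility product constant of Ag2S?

7.0 × 10^-50

Ag2S(s) ⇌ 2 Ag^+ + S^2-
With molar solubility s: [Ag^+] = 2s, [S^2-] = s.
Ksp = [Ag^+]^2[S^2-]
So Ksp = (2s)^2 × s = 4s^3
Ksp = 4 × (2.6 × 10^-17)^3 = 7.0 x 10^-50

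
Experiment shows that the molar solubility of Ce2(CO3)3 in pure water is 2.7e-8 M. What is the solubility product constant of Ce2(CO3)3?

Ksp = 1.5 × 10^-36

Ce2(CO3)3(s) ⇌ 2 Ce^3+ + 3 CO3^2-
For each mole of Ce2(CO3)3 that dissolves: [Ce^3+] = 2s, [CO3^2-] = 3s.
Ksp = [Ce^3+]^2[CO3^2-]^3
Substituting: Ksp = (2s)^2(3s)^3 = 108s^5
With s = 2.7 x 10^-8: Ksp = 1.5 × 10^-36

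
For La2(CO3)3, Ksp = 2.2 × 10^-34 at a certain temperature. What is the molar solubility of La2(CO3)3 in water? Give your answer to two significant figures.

La2(CO3)3(s) <=> 2 La^3+ + 3 CO3^2-
Ksp = [La^3+]^2[CO3^2-]^3
With molar solubility s: [La^3+] = 2s, [CO3^2-] = 3s.
So Ksp = (2s)^2 × (3s)^3 = 108s^5
s = (2.2 × 10^-34 / 108)^(1/5) = 7.3 × 10^-8 M

s ≈ 7.3 x 10^-8 M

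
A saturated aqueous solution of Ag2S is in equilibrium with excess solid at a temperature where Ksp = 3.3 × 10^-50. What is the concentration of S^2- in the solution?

Ag2S(s) ⇌ 2 Ag^+(aq) + S^2-(aq)
Ksp = [Ag^+]^2[S^2-]
Let s = molar solubility. Then [Ag^+] = 2s and [S^2-] = s.
Substituting: Ksp = (2s)^2s = 4s^3
s = (3.3 × 10^-50 / 4)^(1/3) = 2.02 × 10^-17 M
[S^2-] = s = 2.0 x 10^-17 M

[S^2-] ≈ 2.0 × 10^-17 M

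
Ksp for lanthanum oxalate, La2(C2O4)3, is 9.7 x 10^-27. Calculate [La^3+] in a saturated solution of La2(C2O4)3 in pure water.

La2(C2O4)3(s) ⇌ 2 La^3+(aq) + 3 C2O4^2-(aq)
Ksp = [La^3+]^2[C2O4^2-]^3
With molar solubility s: [La^3+] = 2s, [C2O4^2-] = 3s.
Ksp = (2s)^2(3s)^3 = 108s^5
s = (9.7 x 10^-27 / 108)^(1/5) = 2.46 × 10^-6 M
[La^3+] = 2s = 4.9 x 10^-6 M

[La^3+] ≈ 4.9 × 10^-6 M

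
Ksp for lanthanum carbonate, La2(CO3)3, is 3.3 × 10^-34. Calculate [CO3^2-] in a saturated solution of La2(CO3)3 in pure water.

La2(CO3)3(s) ⇌ 2 La^3+(aq) + 3 CO3^2-(aq)
Ksp = [La^3+]^2[CO3^2-]^3
If s mol/L of La2(CO3)3 dissolves, [La^3+] = 2s and [CO3^2-] = 3s.
Ksp = (2s)^2(3s)^3 = 108s^5
s^5 = 3.3 × 10^-34 / 108, so s = 7.89 × 10^-8 M
[CO3^2-] = 3s = 2.4 x 10^-7 M

[CO3^2-] ≈ 2.4 × 10^-7 M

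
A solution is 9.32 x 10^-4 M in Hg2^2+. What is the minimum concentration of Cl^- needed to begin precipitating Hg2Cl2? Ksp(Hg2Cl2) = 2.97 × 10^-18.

Hg2Cl2(s) ⇌ Hg2^2+(aq) + 2 Cl^-(aq)
Ksp = [Hg2^2+][Cl^-]^2
Precipitation begins when Q = Ksp. With [Hg2^2+] = 9.32 x 10^-4 M:
2.97 × 10^-18 = (9.32 x 10^-4) × [Cl^-]^2
[Cl^-] = (2.97 × 10^-18 / 9.32 × 10^-4)^(1/2) = 5.65 × 10^-8 M

5.65e-8 M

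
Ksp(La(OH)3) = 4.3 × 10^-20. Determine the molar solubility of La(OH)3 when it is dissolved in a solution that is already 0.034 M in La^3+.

La(OH)3(s) ⇌ La^3+(aq) + 3 OH^-(aq)
Ksp = [La^3+][OH^-]^3
If s mol/L dissolves here, [La^3+] = 0.034 + s ≈ 0.034, [OH^-] = 3s (common-ion effect: La^3+ is already 0.034 M).
Ksp ≈ 0.034 × (3s)^3
s = 3.6 × 10^-7 M
Check: s = 3.6 x 10^-7 ≪ 0.034, so the approximation is valid.

s ≈ 3.6 × 10^-7 M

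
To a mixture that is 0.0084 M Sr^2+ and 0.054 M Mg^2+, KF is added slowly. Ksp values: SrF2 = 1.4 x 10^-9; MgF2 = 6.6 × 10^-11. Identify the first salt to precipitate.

MgF2

Precipitation of each salt starts when its ion product equals its Ksp.
For SrF2: 1.4 x 10^-9 = 0.0084 × [F^-]^2  ⇒  [F^-] = 4.1 × 10^-4 M.
For MgF2: 6.6 × 10^-11 = 0.054 × [F^-]^2  ⇒  [F^-] = 3.5 x 10^-5 M.
The salt with the lower threshold [F^-] precipitates first: MgF2.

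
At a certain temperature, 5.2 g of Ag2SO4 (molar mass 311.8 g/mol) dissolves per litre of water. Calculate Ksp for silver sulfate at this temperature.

Molar solubility s = (5.2 g/L) / (311.8 g/mol) = 1.67 x 10^-2 M.
Ag2SO4(s) ⇌ 2 Ag^+(aq) + SO4^2-(aq)
For each mole of Ag2SO4 that dissolves: [Ag^+] = 2s, [SO4^2-] = s.
Ksp = [Ag^+]^2[SO4^2-]
Ksp = (2s)^2s = 4s^3
With s = 1.67 × 10^-2: Ksp = 1.9 × 10^-5

1.9 × 10^-5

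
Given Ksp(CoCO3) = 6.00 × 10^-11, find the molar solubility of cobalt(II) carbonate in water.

CoCO3(s) <=> Co^2+(aq) + CO3^2-(aq)
Ksp = [Co^2+][CO3^2-]
Let s = molar solubility. Then [Co^2+] = s and [CO3^2-] = s.
Ksp = s^2
s = √(6.00 × 10^-11) = 7.75 × 10^-6 M

7.75e-6 M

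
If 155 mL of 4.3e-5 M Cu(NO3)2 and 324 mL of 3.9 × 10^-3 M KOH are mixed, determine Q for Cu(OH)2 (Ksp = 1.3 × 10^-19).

9.7e-11

Total volume = 155 + 324 = 479 mL.
[Cu^2+] = 4.3 × 10^-5 × (155/479) = 1.39 × 10^-5 M
[OH^-] = 3.9 x 10^-3 × (324/479) = 2.64 × 10^-3 M
Cu(OH)2(s) ⇌ Cu^2+(aq) + 2 OH^-(aq), so Q = [Cu^2+][OH^-]^2
Q = (1.39 x 10^-5)(2.64 x 10^-3)^2 = 9.7 × 10^-11
Q > Ksp, so Cu(OH)2 will precipitate.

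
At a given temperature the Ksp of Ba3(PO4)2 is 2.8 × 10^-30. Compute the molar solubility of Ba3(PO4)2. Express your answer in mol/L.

s ≈ 4.8 × 10^-7 M

Ba3(PO4)2(s) ⇌ 3 Ba^2+ + 2 PO4^3-
Ksp = [Ba^2+]^3[PO4^3-]^2
If s mol/L of Ba3(PO4)2 dissolves, [Ba^2+] = 3s and [PO4^3-] = 2s.
Ksp = (3s)^3(2s)^2 = 108s^5
s = (2.8 × 10^-30 / 108)^(1/5) = 4.8 x 10^-7 M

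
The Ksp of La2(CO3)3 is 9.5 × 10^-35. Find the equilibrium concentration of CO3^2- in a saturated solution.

La2(CO3)3(s) <=> 2 La^3+ + 3 CO3^2-
Ksp = [La^3+]^2[CO3^2-]^3
With molar solubility s: [La^3+] = 2s, [CO3^2-] = 3s.
So Ksp = (2s)^2 × (3s)^3 = 108s^5
Solving, s = (9.5 × 10^-35/108)^(1/5) = 6.15 x 10^-8 M
[CO3^2-] = 3s = 1.8 × 10^-7 M

1.8 × 10^-7 M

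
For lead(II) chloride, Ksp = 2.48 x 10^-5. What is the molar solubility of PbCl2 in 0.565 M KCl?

PbCl2(s) ⇌ Pb^2+(aq) + 2 Cl^-(aq)
Ksp = [Pb^2+][Cl^-]^2
Let s = moles of PbCl2 that dissolve per litre. [Pb^2+] = s, [Cl^-] = 0.565 + 2s ≈ 0.565 (Ksp is small, so little additional dissolves).
Ksp ≈ s × (0.565)^2
s = 7.77 x 10^-5 M
Check: 2s = 1.6 × 10^-4 ≪ 0.565, so the approximation is valid.

s ≈ 7.77 × 10^-5 M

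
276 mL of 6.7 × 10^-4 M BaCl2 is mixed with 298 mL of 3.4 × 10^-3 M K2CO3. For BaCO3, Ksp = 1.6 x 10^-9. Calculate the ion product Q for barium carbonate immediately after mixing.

Total volume = 276 + 298 = 574 mL.
[Ba^2+] = 6.7 × 10^-4 × (276/574) = 3.22 × 10^-4 M
[CO3^2-] = 3.4 x 10^-3 × (298/574) = 1.77 × 10^-3 M
BaCO3(s) ⇌ Ba^2+(aq) + CO3^2-(aq), so Q = [Ba^2+][CO3^2-]
Q = (3.22 x 10^-4)(1.77 × 10^-3) = 5.7 × 10^-7
Q > Ksp, so BaCO3 will precipitate.

Q ≈ 5.7 × 10^-7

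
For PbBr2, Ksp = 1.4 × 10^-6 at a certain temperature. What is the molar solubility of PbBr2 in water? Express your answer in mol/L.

PbBr2(s) ⇌ Pb^2+(aq) + 2 Br^-(aq)
Ksp = [Pb^2+][Br^-]^2
If s mol/L of PbBr2 dissolves, [Pb^2+] = s and [Br^-] = 2s.
So Ksp = s × (2s)^2 = 4s^3
s^3 = 1.4 × 10^-6 / 4, so s = 7.0 x 10^-3 M

s = 7.0 × 10^-3 M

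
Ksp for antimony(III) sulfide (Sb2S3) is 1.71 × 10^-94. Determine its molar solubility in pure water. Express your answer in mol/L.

Sb2S3(s) ⇌ 2 Sb^3+ + 3 S^2-
Ksp = [Sb^3+]^2[S^2-]^3
Let s = molar solubility. Then [Sb^3+] = 2s and [S^2-] = 3s.
Ksp = (2s)^2(3s)^3 = 108s^5
Solving, s = (1.71 × 10^-94/108)^(1/5) = 6.92 × 10^-20 M

s = 6.92 × 10^-20 M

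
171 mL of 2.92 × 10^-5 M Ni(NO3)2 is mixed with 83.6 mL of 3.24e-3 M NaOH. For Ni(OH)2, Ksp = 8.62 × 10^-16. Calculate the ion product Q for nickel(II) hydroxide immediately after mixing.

Q ≈ 2.22 × 10^-11

Total volume = 171 + 83.6 = 254.6 mL.
[Ni^2+] = 2.92 x 10^-5 × (171/254.6) = 1.961 x 10^-5 M
[OH^-] = 3.24 × 10^-3 × (83.6/254.6) = 1.064 x 10^-3 M
Ni(OH)2(s) <=> Ni^2+(aq) + 2 OH^-(aq), so Q = [Ni^2+][OH^-]^2
Q = (1.961 x 10^-5)(1.064 × 10^-3)^2 = 2.22 × 10^-11
Q > Ksp, so Ni(OH)2 will precipitate.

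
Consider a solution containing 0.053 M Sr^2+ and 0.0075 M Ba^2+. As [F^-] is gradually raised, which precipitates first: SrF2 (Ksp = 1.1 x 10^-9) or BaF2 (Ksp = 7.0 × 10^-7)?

SrF2

Precipitation of each salt starts when its ion product equals its Ksp.
For SrF2: 1.1 x 10^-9 = 0.053 × [F^-]^2  ⇒  [F^-] = 1.4 × 10^-4 M.
For BaF2: 7.0 × 10^-7 = 0.0075 × [F^-]^2  ⇒  [F^-] = 9.7 x 10^-3 M.
The salt with the lower threshold [F^-] precipitates first: SrF2.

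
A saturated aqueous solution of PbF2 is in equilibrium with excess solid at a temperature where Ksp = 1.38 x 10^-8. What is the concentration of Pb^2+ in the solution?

[Pb^2+] = 1.51e-3 M

PbF2(s) ⇌ Pb^2+ + 2 F^-
Ksp = [Pb^2+][F^-]^2
If s mol/L of PbF2 dissolves, [Pb^2+] = s and [F^-] = 2s.
Substituting: Ksp = s(2s)^2 = 4s^3
s^3 = 1.38 x 10^-8 / 4, so s = 1.511 × 10^-3 M
[Pb^2+] = s = 1.51 x 10^-3 M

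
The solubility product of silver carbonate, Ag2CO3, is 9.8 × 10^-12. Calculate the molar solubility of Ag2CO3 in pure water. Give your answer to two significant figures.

s ≈ 1.3 × 10^-4 M

Ag2CO3(s) ⇌ 2 Ag^+(aq) + CO3^2-(aq)
Ksp = [Ag^+]^2[CO3^2-]
With molar solubility s: [Ag^+] = 2s, [CO3^2-] = s.
Substituting: Ksp = (2s)^2s = 4s^3
s^3 = 9.8 × 10^-12 / 4, so s = 1.3 x 10^-4 M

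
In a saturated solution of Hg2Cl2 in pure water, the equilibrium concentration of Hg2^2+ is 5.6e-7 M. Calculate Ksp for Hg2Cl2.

Hg2Cl2(s) ⇌ Hg2^2+ + 2 Cl^-
Stoichiometry gives [Cl^-] = (2/1)[Hg2^2+] = 1.12 × 10^-6 M.
Ksp = [Hg2^2+][Cl^-]^2
Ksp = 5.6 × 10^-7 × (1.12 × 10^-6)^2 = 7.0 x 10^-19

7.0 × 10^-19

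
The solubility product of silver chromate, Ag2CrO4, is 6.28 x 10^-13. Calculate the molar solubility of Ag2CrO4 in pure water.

Ag2CrO4(s) ⇌ 2 Ag^+ + CrO4^2-
Ksp = [Ag^+]^2[CrO4^2-]
With molar solubility s: [Ag^+] = 2s, [CrO4^2-] = s.
Ksp = (2s)^2s = 4s^3
Solving, s = (6.28 x 10^-13/4)^(1/3) = 5.39 x 10^-5 M

5.39e-5 M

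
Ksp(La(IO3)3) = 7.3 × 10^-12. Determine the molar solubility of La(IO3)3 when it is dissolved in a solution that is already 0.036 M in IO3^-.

s = 1.6e-7 M

La(IO3)3(s) ⇌ La^3+(aq) + 3 IO3^-(aq)
Ksp = [La^3+][IO3^-]^3
Let s be the molar solubility in this solution. [La^3+] = s, [IO3^-] = 0.036 + 3s ≈ 0.036 (since the IO3^- already present dominates).
Ksp ≈ s × (0.036)^3
s = 1.6 × 10^-7 M
Check: 3s = 4.7 x 10^-7 ≪ 0.036, so the approximation is valid.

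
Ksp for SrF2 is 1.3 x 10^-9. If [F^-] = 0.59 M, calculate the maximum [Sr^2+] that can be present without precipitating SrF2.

SrF2(s) ⇌ Sr^2+ + 2 F^-
Ksp = [Sr^2+][F^-]^2
Precipitation begins when Q = Ksp. With [F^-] = 0.59 M:
1.3 x 10^-9 = (0.59)^2 × [Sr^2+]
[Sr^2+] = (1.3 x 10^-9 / 3.48 x 10^-1) = 3.7 × 10^-9 M

[Sr^2+] ≈ 3.7 × 10^-9 M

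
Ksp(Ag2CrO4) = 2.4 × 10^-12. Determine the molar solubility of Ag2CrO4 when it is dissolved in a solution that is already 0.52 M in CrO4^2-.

Ag2CrO4(s) ⇌ 2 Ag^+ + CrO4^2-
Ksp = [Ag^+]^2[CrO4^2-]
Let s = moles of Ag2CrO4 that dissolve per litre. [Ag^+] = 2s, [CrO4^2-] = 0.52 + s ≈ 0.52 (since the CrO4^2- already present dominates).
Ksp ≈ (2s)^2 × 0.52
s = 1.1 x 10^-6 M
Check: s = 1.1 x 10^-6 ≪ 0.52, so the approximation is valid.

1.1e-6 M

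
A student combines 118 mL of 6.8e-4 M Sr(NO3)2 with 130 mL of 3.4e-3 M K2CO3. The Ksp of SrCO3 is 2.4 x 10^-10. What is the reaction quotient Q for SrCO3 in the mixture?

5.8e-7

Total volume = 118 + 130 = 248 mL.
[Sr^2+] = 6.8 × 10^-4 × (118/248) = 3.24 × 10^-4 M
[CO3^2-] = 3.4 × 10^-3 × (130/248) = 1.78 x 10^-3 M
SrCO3(s) ⇌ Sr^2+ + CO3^2-, so Q = [Sr^2+][CO3^2-]
Q = (3.24 × 10^-4)(1.78 × 10^-3) = 5.8 × 10^-7
Q > Ksp, so SrCO3 will precipitate.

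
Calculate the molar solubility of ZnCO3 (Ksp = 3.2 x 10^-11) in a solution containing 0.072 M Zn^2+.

s ≈ 4.4 x 10^-10 M

ZnCO3(s) <=> Zn^2+(aq) + CO3^2-(aq)
Ksp = [Zn^2+][CO3^2-]
Let s be the molar solubility in this solution. [Zn^2+] = 0.072 + s ≈ 0.072, [CO3^2-] = s (common-ion effect: Zn^2+ is already 0.072 M).
Ksp ≈ 0.072 × s
s = 4.4 x 10^-10 M
Check: s = 4.4 × 10^-10 ≪ 0.072, so the approximation is valid.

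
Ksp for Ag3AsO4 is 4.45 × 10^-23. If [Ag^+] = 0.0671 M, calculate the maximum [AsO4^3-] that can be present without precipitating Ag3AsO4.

[AsO4^3-] = 1.47 x 10^-19 M

Ag3AsO4(s) ⇌ 3 Ag^+(aq) + AsO4^3-(aq)
Ksp = [Ag^+]^3[AsO4^3-]
Precipitation begins when Q = Ksp. With [Ag^+] = 0.0671 M:
4.45 × 10^-23 = (0.0671)^3 × [AsO4^3-]
[AsO4^3-] = (4.45 × 10^-23 / 3.021 x 10^-4) = 1.47 × 10^-19 M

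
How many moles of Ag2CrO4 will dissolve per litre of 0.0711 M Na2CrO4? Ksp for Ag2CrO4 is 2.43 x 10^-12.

Ag2CrO4(s) <=> 2 Ag^+(aq) + CrO4^2-(aq)
Ksp = [Ag^+]^2[CrO4^2-]
If s mol/L dissolves here, [Ag^+] = 2s, [CrO4^2-] = 0.0711 + s ≈ 0.0711 (common-ion effect: CrO4^2- is already 0.0711 M).
Ksp ≈ (2s)^2 × 0.0711
s = 2.92 x 10^-6 M
Check: s = 2.9 x 10^-6 ≪ 0.0711, so the approximation is valid.

s = 2.92e-6 M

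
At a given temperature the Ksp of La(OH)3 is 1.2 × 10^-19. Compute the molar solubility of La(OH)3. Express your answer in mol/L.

s = 8.2 x 10^-6 M

La(OH)3(s) <=> La^3+ + 3 OH^-
Ksp = [La^3+][OH^-]^3
Let s = molar solubility. Then [La^3+] = s and [OH^-] = 3s.
Substituting: Ksp = s(3s)^3 = 27s^4
Solving, s = (1.2 × 10^-19/27)^(1/4) = 8.2 × 10^-6 M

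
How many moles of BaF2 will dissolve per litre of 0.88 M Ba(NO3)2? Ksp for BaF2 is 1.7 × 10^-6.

BaF2(s) ⇌ Ba^2+ + 2 F^-
Ksp = [Ba^2+][F^-]^2
Let s = moles of BaF2 that dissolve per litre. [Ba^2+] = 0.88 + s ≈ 0.88, [F^-] = 2s (common-ion effect: Ba^2+ is already 0.88 M).
Ksp ≈ 0.88 × (2s)^2
s = 6.9 × 10^-4 M
Check: s = 6.9 × 10^-4 ≪ 0.88, so the approximation is valid.

s = 6.9 × 10^-4 M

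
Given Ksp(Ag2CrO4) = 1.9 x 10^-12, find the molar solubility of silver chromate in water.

s = 7.8e-5 M

Ag2CrO4(s) <=> 2 Ag^+ + CrO4^2-
Ksp = [Ag^+]^2[CrO4^2-]
Let s = molar solubility. Then [Ag^+] = 2s and [CrO4^2-] = s.
Substituting: Ksp = (2s)^2s = 4s^3
s = (1.9 x 10^-12 / 4)^(1/3) = 7.8 × 10^-5 M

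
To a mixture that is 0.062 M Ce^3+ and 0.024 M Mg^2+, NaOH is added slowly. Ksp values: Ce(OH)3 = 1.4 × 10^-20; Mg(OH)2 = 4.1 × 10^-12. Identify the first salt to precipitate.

Ce(OH)3

Each salt begins to precipitate when Q = Ksp, i.e. when [OH^-] reaches its threshold.
For Ce(OH)3: 1.4 × 10^-20 = 0.062 × [OH^-]^3  ⇒  [OH^-] = 6.1 x 10^-7 M.
For Mg(OH)2: 4.1 × 10^-12 = 0.024 × [OH^-]^2  ⇒  [OH^-] = 1.3 × 10^-5 M.
The salt with the lower threshold [OH^-] precipitates first: Ce(OH)3.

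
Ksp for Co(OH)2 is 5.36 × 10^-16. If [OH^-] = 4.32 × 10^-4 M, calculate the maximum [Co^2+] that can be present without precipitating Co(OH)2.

Co(OH)2(s) ⇌ Co^2+(aq) + 2 OH^-(aq)
Ksp = [Co^2+][OH^-]^2
Precipitation begins when Q = Ksp. With [OH^-] = 4.32 × 10^-4 M:
5.36 × 10^-16 = (4.32 × 10^-4)^2 × [Co^2+]
[Co^2+] = (5.36 × 10^-16 / 1.866 × 10^-7) = 2.87 × 10^-9 M

2.87 x 10^-9 M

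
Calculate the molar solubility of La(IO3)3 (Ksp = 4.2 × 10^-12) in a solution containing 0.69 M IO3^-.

La(IO3)3(s) ⇌ La^3+(aq) + 3 IO3^-(aq)
Ksp = [La^3+][IO3^-]^3
Let s be the molar solubility in this solution. [La^3+] = s, [IO3^-] = 0.69 + 3s ≈ 0.69 (since the IO3^- already present dominates).
Ksp ≈ s × (0.69)^3
s = 1.3 x 10^-11 M
Check: 3s = 3.8 × 10^-11 ≪ 0.69, so the approximation is valid.

s ≈ 1.3 x 10^-11 M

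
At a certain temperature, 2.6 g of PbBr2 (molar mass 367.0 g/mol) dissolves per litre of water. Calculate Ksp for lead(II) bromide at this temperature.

Ksp ≈ 1.4 × 10^-6

Molar solubility s = (2.6 g/L) / (367.0 g/mol) = 7.08 x 10^-3 M.
PbBr2(s) <=> Pb^2+ + 2 Br^-
For each mole of PbBr2 that dissolves: [Pb^2+] = s, [Br^-] = 2s.
Ksp = [Pb^2+][Br^-]^2
So Ksp = s × (2s)^2 = 4s^3
Ksp = 4 × (7.08 × 10^-3)^3 = 1.4 × 10^-6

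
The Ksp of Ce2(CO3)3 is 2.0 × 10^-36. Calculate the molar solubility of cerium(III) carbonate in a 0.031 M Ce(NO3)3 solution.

s ≈ 4.3 × 10^-12 M

Ce2(CO3)3(s) <=> 2 Ce^3+(aq) + 3 CO3^2-(aq)
Ksp = [Ce^3+]^2[CO3^2-]^3
If s mol/L dissolves here, [Ce^3+] = 0.031 + 2s ≈ 0.031, [CO3^2-] = 3s (Ksp is small, so little additional dissolves).
Ksp ≈ (0.031)^2 × (3s)^3
s = 4.3 × 10^-12 M
Check: 2s = 8.5 x 10^-12 ≪ 0.031, so the approximation is valid.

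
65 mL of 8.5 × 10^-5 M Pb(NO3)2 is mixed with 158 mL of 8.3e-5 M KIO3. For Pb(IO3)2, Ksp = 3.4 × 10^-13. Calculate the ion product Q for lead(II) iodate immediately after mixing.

Total volume = 65 + 158 = 223 mL.
[Pb^2+] = 8.5 × 10^-5 × (65/223) = 2.48 × 10^-5 M
[IO3^-] = 8.3 × 10^-5 × (158/223) = 5.88 × 10^-5 M
Pb(IO3)2(s) ⇌ Pb^2+ + 2 IO3^-, so Q = [Pb^2+][IO3^-]^2
Q = (2.48 x 10^-5)(5.88 x 10^-5)^2 = 8.6 × 10^-14
Q < Ksp, so no precipitate of Pb(IO3)2 forms.

Q ≈ 8.6e-14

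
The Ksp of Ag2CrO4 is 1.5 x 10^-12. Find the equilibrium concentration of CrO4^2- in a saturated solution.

Ag2CrO4(s) <=> 2 Ag^+(aq) + CrO4^2-(aq)
Ksp = [Ag^+]^2[CrO4^2-]
For each mole of Ag2CrO4 that dissolves: [Ag^+] = 2s, [CrO4^2-] = s.
Substituting: Ksp = (2s)^2s = 4s^3
Solving, s = (1.5 x 10^-12/4)^(1/3) = 7.21 × 10^-5 M
[CrO4^2-] = s = 7.2 × 10^-5 M

7.2e-5 M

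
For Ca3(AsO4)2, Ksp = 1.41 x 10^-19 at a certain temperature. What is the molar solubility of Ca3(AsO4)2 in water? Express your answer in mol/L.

s = 6.66 × 10^-5 M

Ca3(AsO4)2(s) ⇌ 3 Ca^2+(aq) + 2 AsO4^3-(aq)
Ksp = [Ca^2+]^3[AsO4^3-]^2
With molar solubility s: [Ca^2+] = 3s, [AsO4^3-] = 2s.
So Ksp = (3s)^3 × (2s)^2 = 108s^5
Solving, s = (1.41 x 10^-19/108)^(1/5) = 6.66 x 10^-5 M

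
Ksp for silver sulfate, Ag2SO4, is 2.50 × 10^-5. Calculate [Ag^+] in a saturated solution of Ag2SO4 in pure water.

Ag2SO4(s) <=> 2 Ag^+(aq) + SO4^2-(aq)
Ksp = [Ag^+]^2[SO4^2-]
For each mole of Ag2SO4 that dissolves: [Ag^+] = 2s, [SO4^2-] = s.
Ksp = (2s)^2s = 4s^3
Solving, s = (2.50 × 10^-5/4)^(1/3) = 1.842 x 10^-2 M
[Ag^+] = 2s = 3.68 x 10^-2 M

[Ag^+] = 0.0368 M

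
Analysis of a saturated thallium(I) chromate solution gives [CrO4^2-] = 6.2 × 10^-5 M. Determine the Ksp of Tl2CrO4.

9.5 × 10^-13

Tl2CrO4(s) ⇌ 2 Tl^+ + CrO4^2-
Stoichiometry gives [Tl^+] = (2/1)[CrO4^2-] = 1.24 × 10^-4 M.
Ksp = [Tl^+]^2[CrO4^2-]
Ksp = (1.24 × 10^-4)^2 × 6.2 × 10^-5 = 9.5 × 10^-13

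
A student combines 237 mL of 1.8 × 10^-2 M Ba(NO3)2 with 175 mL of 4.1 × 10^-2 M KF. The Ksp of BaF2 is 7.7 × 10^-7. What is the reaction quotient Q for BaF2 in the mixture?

Q = 3.1 × 10^-6

Total volume = 237 + 175 = 412 mL.
[Ba^2+] = 1.8 x 10^-2 × (237/412) = 1.04 × 10^-2 M
[F^-] = 4.1 × 10^-2 × (175/412) = 1.74 x 10^-2 M
BaF2(s) ⇌ Ba^2+ + 2 F^-, so Q = [Ba^2+][F^-]^2
Q = (1.04 × 10^-2)(1.74 × 10^-2)^2 = 3.1 × 10^-6
Q > Ksp, so BaF2 will precipitate.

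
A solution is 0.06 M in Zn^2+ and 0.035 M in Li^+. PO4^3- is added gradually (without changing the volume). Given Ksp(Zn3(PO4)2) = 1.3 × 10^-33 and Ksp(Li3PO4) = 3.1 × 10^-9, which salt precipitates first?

Zn3(PO4)2

Precipitation of each salt starts when its ion product equals its Ksp.
For Zn3(PO4)2: 1.3 × 10^-33 = (0.06)^3 × [PO4^3-]^2  ⇒  [PO4^3-] = 2.5 × 10^-15 M.
For Li3PO4: 3.1 × 10^-9 = (0.035)^3 × [PO4^3-]  ⇒  [PO4^3-] = 7.2 x 10^-5 M.
The salt with the lower threshold [PO4^3-] precipitates first: Zn3(PO4)2.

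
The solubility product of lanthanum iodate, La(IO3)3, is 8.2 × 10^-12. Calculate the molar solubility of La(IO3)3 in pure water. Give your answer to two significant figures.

La(IO3)3(s) ⇌ La^3+(aq) + 3 IO3^-(aq)
Ksp = [La^3+][IO3^-]^3
If s mol/L of La(IO3)3 dissolves, [La^3+] = s and [IO3^-] = 3s.
So Ksp = s × (3s)^3 = 27s^4
Solving, s = (8.2 × 10^-12/27)^(1/4) = 7.4 × 10^-4 M

s ≈ 7.4 x 10^-4 M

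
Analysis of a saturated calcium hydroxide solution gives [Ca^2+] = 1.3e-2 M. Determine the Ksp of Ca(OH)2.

Ca(OH)2(s) ⇌ Ca^2+(aq) + 2 OH^-(aq)
Stoichiometry gives [OH^-] = (2/1)[Ca^2+] = 2.60 × 10^-2 M.
Ksp = [Ca^2+][OH^-]^2
Ksp = 1.3 × 10^-2 × (2.60 × 10^-2)^2 = 8.8 × 10^-6

8.8 × 10^-6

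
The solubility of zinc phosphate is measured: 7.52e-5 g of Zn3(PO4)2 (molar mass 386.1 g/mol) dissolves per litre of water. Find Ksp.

Molar solubility s = (7.52 x 10^-5 g/L) / (386.1 g/mol) = 1.948 × 10^-7 M.
Zn3(PO4)2(s) ⇌ 3 Zn^2+(aq) + 2 PO4^3-(aq)
For each mole of Zn3(PO4)2 that dissolves: [Zn^2+] = 3s, [PO4^3-] = 2s.
Ksp = [Zn^2+]^3[PO4^3-]^2
Ksp = (3s)^3(2s)^2 = 108s^5
Ksp = 108 × (1.948 × 10^-7)^5 = 3.03 x 10^-32

Ksp ≈ 3.03 x 10^-32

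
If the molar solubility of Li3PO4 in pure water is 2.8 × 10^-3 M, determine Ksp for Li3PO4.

Ksp = 1.7 × 10^-9

Li3PO4(s) ⇌ 3 Li^+(aq) + PO4^3-(aq)
If s mol/L of Li3PO4 dissolves, [Li^+] = 3s and [PO4^3-] = s.
Ksp = [Li^+]^3[PO4^3-]
Substituting: Ksp = (3s)^3s = 27s^4
Ksp = 27 × (2.8 × 10^-3)^4 = 1.7 × 10^-9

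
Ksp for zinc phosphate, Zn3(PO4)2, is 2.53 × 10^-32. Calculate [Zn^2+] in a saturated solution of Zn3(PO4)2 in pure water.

[Zn^2+] = 5.64 x 10^-7 M

Zn3(PO4)2(s) <=> 3 Zn^2+ + 2 PO4^3-
Ksp = [Zn^2+]^3[PO4^3-]^2
Let s = molar solubility. Then [Zn^2+] = 3s and [PO4^3-] = 2s.
Substituting: Ksp = (3s)^3(2s)^2 = 108s^5
s = (2.53 × 10^-32 / 108)^(1/5) = 1.879 × 10^-7 M
[Zn^2+] = 3s = 5.64 x 10^-7 M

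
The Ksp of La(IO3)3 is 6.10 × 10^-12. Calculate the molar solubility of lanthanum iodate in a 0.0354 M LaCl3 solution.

La(IO3)3(s) ⇌ La^3+(aq) + 3 IO3^-(aq)
Ksp = [La^3+][IO3^-]^3
Let s = moles of La(IO3)3 that dissolve per litre. [La^3+] = 0.0354 + s ≈ 0.0354, [IO3^-] = 3s (common-ion effect: La^3+ is already 0.0354 M).
Ksp ≈ 0.0354 × (3s)^3
s = 1.85 × 10^-4 M
Check: s = 1.9 × 10^-4 ≪ 0.0354, so the approximation is valid.

1.85 × 10^-4 M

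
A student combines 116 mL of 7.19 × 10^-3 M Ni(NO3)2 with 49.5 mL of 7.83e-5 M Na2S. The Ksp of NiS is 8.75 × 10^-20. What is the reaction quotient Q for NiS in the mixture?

Total volume = 116 + 49.5 = 165.5 mL.
[Ni^2+] = 7.19 × 10^-3 × (116/165.5) = 5.040 x 10^-3 M
[S^2-] = 7.83 x 10^-5 × (49.5/165.5) = 2.342 × 10^-5 M
NiS(s) ⇌ Ni^2+ + S^2-, so Q = [Ni^2+][S^2-]
Q = (5.040 × 10^-3)(2.342 x 10^-5) = 1.18 × 10^-7
Q > Ksp, so NiS will precipitate.

Q ≈ 1.18 × 10^-7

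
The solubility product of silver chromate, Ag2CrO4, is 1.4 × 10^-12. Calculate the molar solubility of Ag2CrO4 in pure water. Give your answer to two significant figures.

s = 7.0 × 10^-5 M

Ag2CrO4(s) ⇌ 2 Ag^+ + CrO4^2-
Ksp = [Ag^+]^2[CrO4^2-]
If s mol/L of Ag2CrO4 dissolves, [Ag^+] = 2s and [CrO4^2-] = s.
So Ksp = (2s)^2 × s = 4s^3
s^3 = 1.4 × 10^-12 / 4, so s = 7.0 × 10^-5 M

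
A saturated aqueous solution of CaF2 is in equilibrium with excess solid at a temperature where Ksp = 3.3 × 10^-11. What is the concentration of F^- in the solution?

[F^-] = 4.0 x 10^-4 M

CaF2(s) ⇌ Ca^2+ + 2 F^-
Ksp = [Ca^2+][F^-]^2
With molar solubility s: [Ca^2+] = s, [F^-] = 2s.
Substituting: Ksp = s(2s)^2 = 4s^3
s^3 = 3.3 × 10^-11 / 4, so s = 2.02 × 10^-4 M
[F^-] = 2s = 4.0 × 10^-4 M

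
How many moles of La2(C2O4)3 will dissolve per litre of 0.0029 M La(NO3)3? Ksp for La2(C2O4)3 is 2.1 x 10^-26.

4.5 × 10^-8 M

La2(C2O4)3(s) ⇌ 2 La^3+ + 3 C2O4^2-
Ksp = [La^3+]^2[C2O4^2-]^3
Let s be the molar solubility in this solution. [La^3+] = 0.0029 + 2s ≈ 0.0029, [C2O4^2-] = 3s (since La^3+ from La(NO3)3 dominates).
Ksp ≈ (0.0029)^2 × (3s)^3
s = 4.5 x 10^-8 M
Check: 2s = 9.0 × 10^-8 ≪ 0.0029, so the approximation is valid.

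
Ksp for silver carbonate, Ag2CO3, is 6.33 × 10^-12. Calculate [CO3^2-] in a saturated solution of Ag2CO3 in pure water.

Ag2CO3(s) ⇌ 2 Ag^+(aq) + CO3^2-(aq)
Ksp = [Ag^+]^2[CO3^2-]
Let s = molar solubility. Then [Ag^+] = 2s and [CO3^2-] = s.
Ksp = (2s)^2s = 4s^3
s^3 = 6.33 × 10^-12 / 4, so s = 1.165 × 10^-4 M
[CO3^2-] = s = 1.17 × 10^-4 M

[CO3^2-] ≈ 1.17 × 10^-4 M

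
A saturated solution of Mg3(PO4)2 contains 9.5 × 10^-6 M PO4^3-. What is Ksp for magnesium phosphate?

Mg3(PO4)2(s) ⇌ 3 Mg^2+(aq) + 2 PO4^3-(aq)
Stoichiometry gives [Mg^2+] = (3/2)[PO4^3-] = 1.43 × 10^-5 M.
Ksp = [Mg^2+]^3[PO4^3-]^2
Ksp = (1.43 × 10^-5)^3 × (9.5 x 10^-6)^2 = 2.6 × 10^-25

2.6 × 10^-25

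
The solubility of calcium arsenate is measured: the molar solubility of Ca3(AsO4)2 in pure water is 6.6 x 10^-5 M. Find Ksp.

Ksp = 1.4 × 10^-19

Ca3(AsO4)2(s) ⇌ 3 Ca^2+(aq) + 2 AsO4^3-(aq)
For each mole of Ca3(AsO4)2 that dissolves: [Ca^2+] = 3s, [AsO4^3-] = 2s.
Ksp = [Ca^2+]^3[AsO4^3-]^2
Ksp = (3s)^3(2s)^2 = 108s^5
Ksp = 108 × (6.6 × 10^-5)^5 = 1.4 x 10^-19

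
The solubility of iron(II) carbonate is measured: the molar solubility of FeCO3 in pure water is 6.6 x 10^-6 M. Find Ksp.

FeCO3(s) <=> Fe^2+ + CO3^2-
If s mol/L of FeCO3 dissolves, [Fe^2+] = s and [CO3^2-] = s.
Ksp = [Fe^2+][CO3^2-]
Ksp = (s)(s) = s^2
With s = 6.6 × 10^-6: Ksp = 4.4 x 10^-11

4.4 × 10^-11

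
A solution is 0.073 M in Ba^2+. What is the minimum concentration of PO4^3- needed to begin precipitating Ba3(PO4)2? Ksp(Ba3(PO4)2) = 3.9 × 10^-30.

[PO4^3-] ≈ 1.0 × 10^-13 M

Ba3(PO4)2(s) <=> 3 Ba^2+ + 2 PO4^3-
Ksp = [Ba^2+]^3[PO4^3-]^2
Precipitation begins when Q = Ksp. With [Ba^2+] = 0.073 M:
3.9 × 10^-30 = (0.073)^3 × [PO4^3-]^2
[PO4^3-] = (3.9 × 10^-30 / 3.89 × 10^-4)^(1/2) = 1.0 × 10^-13 M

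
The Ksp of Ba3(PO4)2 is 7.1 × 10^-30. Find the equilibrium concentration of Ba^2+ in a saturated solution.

1.7e-6 M

Ba3(PO4)2(s) ⇌ 3 Ba^2+(aq) + 2 PO4^3-(aq)
Ksp = [Ba^2+]^3[PO4^3-]^2
With molar solubility s: [Ba^2+] = 3s, [PO4^3-] = 2s.
Substituting: Ksp = (3s)^3(2s)^2 = 108s^5
s^5 = 7.1 × 10^-30 / 108, so s = 5.80 × 10^-7 M
[Ba^2+] = 3s = 1.7 × 10^-6 M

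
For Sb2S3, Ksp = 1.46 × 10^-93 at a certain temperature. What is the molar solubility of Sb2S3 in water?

Sb2S3(s) ⇌ 2 Sb^3+(aq) + 3 S^2-(aq)
Ksp = [Sb^3+]^2[S^2-]^3
For each mole of Sb2S3 that dissolves: [Sb^3+] = 2s, [S^2-] = 3s.
So Ksp = (2s)^2 × (3s)^3 = 108s^5
Solving, s = (1.46 × 10^-93/108)^(1/5) = 1.06 x 10^-19 M

s = 1.06e-19 M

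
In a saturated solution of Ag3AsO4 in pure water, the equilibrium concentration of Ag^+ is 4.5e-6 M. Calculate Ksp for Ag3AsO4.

Ksp ≈ 1.4 × 10^-22

Ag3AsO4(s) ⇌ 3 Ag^+ + AsO4^3-
Stoichiometry gives [AsO4^3-] = (1/3)[Ag^+] = 1.50 × 10^-6 M.
Ksp = [Ag^+]^3[AsO4^3-]
Ksp = (4.5 × 10^-6)^3 × 1.50 x 10^-6 = 1.4 × 10^-22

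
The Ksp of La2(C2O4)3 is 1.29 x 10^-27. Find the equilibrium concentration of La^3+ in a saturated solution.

3.28e-6 M

La2(C2O4)3(s) ⇌ 2 La^3+ + 3 C2O4^2-
Ksp = [La^3+]^2[C2O4^2-]^3
If s mol/L of La2(C2O4)3 dissolves, [La^3+] = 2s and [C2O4^2-] = 3s.
So Ksp = (2s)^2 × (3s)^3 = 108s^5
Solving, s = (1.29 x 10^-27/108)^(1/5) = 1.642 x 10^-6 M
[La^3+] = 2s = 3.28 × 10^-6 M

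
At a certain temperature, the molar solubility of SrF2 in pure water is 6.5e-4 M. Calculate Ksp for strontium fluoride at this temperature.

SrF2(s) ⇌ Sr^2+(aq) + 2 F^-(aq)
For each mole of SrF2 that dissolves: [Sr^2+] = s, [F^-] = 2s.
Ksp = [Sr^2+][F^-]^2
Ksp = s(2s)^2 = 4s^3
With s = 6.5 × 10^-4: Ksp = 1.1 × 10^-9

Ksp = 1.1e-9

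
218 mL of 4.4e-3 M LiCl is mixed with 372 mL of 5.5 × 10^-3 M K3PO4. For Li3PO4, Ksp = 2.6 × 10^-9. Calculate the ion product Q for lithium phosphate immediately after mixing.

Q ≈ 1.5e-11

Total volume = 218 + 372 = 590 mL.
[Li^+] = 4.4 × 10^-3 × (218/590) = 1.63 × 10^-3 M
[PO4^3-] = 5.5 × 10^-3 × (372/590) = 3.47 × 10^-3 M
Li3PO4(s) <=> 3 Li^+(aq) + PO4^3-(aq), so Q = [Li^+]^3[PO4^3-]
Q = (1.63 x 10^-3)^3(3.47 × 10^-3) = 1.5 x 10^-11
Q < Ksp, so no precipitate of Li3PO4 forms.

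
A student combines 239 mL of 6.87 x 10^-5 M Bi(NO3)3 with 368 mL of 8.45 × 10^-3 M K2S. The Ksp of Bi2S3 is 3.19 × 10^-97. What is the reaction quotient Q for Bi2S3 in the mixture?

9.84 × 10^-17

Total volume = 239 + 368 = 607 mL.
[Bi^3+] = 6.87 x 10^-5 × (239/607) = 2.705 × 10^-5 M
[S^2-] = 8.45 × 10^-3 × (368/607) = 5.123 x 10^-3 M
Bi2S3(s) ⇌ 2 Bi^3+(aq) + 3 S^2-(aq), so Q = [Bi^3+]^2[S^2-]^3
Q = (2.705 × 10^-5)^2(5.123 × 10^-3)^3 = 9.84 × 10^-17
Q > Ksp, so Bi2S3 will precipitate.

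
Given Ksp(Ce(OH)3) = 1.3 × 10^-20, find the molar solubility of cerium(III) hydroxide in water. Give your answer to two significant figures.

Ce(OH)3(s) <=> Ce^3+(aq) + 3 OH^-(aq)
Ksp = [Ce^3+][OH^-]^3
Let s = molar solubility. Then [Ce^3+] = s and [OH^-] = 3s.
Ksp = s(3s)^3 = 27s^4
s^4 = 1.3 × 10^-20 / 27, so s = 4.7 × 10^-6 M

s = 4.7 × 10^-6 M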